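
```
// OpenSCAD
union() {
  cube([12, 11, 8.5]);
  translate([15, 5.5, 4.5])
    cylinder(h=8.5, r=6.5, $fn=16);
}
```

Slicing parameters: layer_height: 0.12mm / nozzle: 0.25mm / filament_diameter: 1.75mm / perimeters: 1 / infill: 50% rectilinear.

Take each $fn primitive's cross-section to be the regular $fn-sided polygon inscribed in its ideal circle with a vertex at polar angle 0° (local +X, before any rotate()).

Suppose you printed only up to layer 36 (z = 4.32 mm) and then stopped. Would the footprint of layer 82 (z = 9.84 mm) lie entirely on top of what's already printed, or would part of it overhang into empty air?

part overhangs

Compare the two slices. At z = 4.32: the cube is present — its section is the full 12×11 rectangle (area 132.00 mm²); the cylinder at (15, 5.5) does not reach this height (z outside [4.5, 13]); Merging all regions: only the 12×11 cube is present, so the union is just that shape — area = 132.00 mm². At z = 9.84: the cube does not reach this height (z outside [0, 8.5]); the cylinder at (15, 5.5): section is a regular 16-gon, circumradius r=6.5 (area = (16/2)·6.500²·sin(360°/16) = 129.35 mm²); Combining (union): only the r=6.5 cylinder at (15, 5.5) is present, so the union is just that shape — area = 129.35 mm². Checking containment: at z = 9.84 the cross-section extends beyond the z = 4.32 cross-section by about 101.80 mm².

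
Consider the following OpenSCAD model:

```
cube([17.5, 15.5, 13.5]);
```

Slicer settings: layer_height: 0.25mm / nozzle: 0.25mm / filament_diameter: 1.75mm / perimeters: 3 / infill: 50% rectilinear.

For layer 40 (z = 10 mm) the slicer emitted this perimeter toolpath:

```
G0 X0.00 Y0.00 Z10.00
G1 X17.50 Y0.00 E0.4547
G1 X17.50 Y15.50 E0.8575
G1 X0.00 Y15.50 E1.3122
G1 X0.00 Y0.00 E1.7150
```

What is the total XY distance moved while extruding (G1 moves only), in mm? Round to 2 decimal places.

Sum the Euclidean lengths of each G1 segment: total = 66.00 mm.

66.00 mm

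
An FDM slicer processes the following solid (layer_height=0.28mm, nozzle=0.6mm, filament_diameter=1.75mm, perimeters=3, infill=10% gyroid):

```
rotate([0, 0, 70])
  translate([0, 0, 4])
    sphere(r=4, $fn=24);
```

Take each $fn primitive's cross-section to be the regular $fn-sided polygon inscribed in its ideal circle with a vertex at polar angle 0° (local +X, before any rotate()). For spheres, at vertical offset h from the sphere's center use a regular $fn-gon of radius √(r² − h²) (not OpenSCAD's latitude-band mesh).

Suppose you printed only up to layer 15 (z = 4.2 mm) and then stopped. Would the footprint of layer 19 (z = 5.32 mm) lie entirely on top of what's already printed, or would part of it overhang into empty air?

entirely on top

Compare the two slices. At z = 4.2: the r=4 sphere contributes a regular 24-gon of circumradius √(4²−0.2²) = 3.995 (area = (24/2)·3.995²·sin(360°/24) = 49.57 mm²); (rotated 70° about Z; rotation is an isometry so areas/perimeters/island counts are preserved). At z = 5.32: the sphere: section is a regular 24-gon, circumradius = √(r²−h²) = √(4²−1.32²) = 3.776 (area = (24/2)·3.776²·sin(360°/24) = 44.28 mm²); (whole slice rotated 70° about Z — lengths, areas and connectivity unchanged). Checking containment: the cross-section at z = 5.32 is a subset of the cross-section at z = 4.2.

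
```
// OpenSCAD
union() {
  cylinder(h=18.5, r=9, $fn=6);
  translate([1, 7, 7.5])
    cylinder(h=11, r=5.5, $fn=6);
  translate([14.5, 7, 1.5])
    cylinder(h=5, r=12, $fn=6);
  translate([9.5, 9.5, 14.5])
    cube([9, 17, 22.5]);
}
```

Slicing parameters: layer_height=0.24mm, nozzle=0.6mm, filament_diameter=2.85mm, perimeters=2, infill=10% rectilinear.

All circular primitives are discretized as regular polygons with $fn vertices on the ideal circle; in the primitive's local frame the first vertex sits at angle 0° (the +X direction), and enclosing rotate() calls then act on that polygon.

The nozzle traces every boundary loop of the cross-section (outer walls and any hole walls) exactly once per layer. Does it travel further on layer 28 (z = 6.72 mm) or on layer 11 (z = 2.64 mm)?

Layer 28 (z = 6.72): the cylinder: section is a regular 6-gon, circumradius r=9 (perimeter = 2·6·9.000·sin(180°/6) = 54.00 mm); the cylinder at (1, 7) is not intersected at this z (z outside [7.5, 18.5]); the cylinder at (14.5, 7) does not reach this height (z outside [1.5, 6.5]); the cube at (9.5, 9.5) does not reach this height (z outside [14.5, 37]); Taking the union: only the r=9 cylinder is present, so the union is just that shape — boundary = 54.00 mm. So its perimeter = 54.00 mm. Layer 11 (z = 2.64): the cylinder: section is a regular 6-gon, circumradius r=9 (perimeter = 2·6·9.000·sin(180°/6) = 54.00 mm); the cylinder at (1, 7) is not intersected at this z (z outside [7.5, 18.5]); the r=12 cylinder at (14.5, 7) gives a regular 6-gon of circumradius 12 (constant along its height) (perimeter = 2·6·12.000·sin(180°/6) = 72.00 mm); the cube at (9.5, 9.5) does not reach this height (z outside [14.5, 37]); Merging all regions: the regions partially overlap (shared area 21.42 mm²), so the edge portions inside another operand are dropped and the merged outline is re-measured after clipping — boundary = 101.54 mm. So its perimeter = 101.54 mm. Layer 11 is larger (101.54 vs 54.00 mm).

layer 11 (z = 2.64 mm)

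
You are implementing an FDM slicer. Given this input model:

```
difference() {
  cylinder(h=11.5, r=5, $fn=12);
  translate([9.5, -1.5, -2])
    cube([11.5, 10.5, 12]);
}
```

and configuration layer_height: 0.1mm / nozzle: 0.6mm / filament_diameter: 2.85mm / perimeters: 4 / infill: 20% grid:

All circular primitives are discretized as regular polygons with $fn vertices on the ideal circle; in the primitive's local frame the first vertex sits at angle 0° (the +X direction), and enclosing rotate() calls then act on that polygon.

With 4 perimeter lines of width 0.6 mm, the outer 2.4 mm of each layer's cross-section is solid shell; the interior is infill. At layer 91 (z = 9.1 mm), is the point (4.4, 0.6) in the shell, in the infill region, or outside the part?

shell

At z = 9.1 mm: the cylinder: section is a regular 12-gon, circumradius r=5; the cube at (9.5, -1.5) (footprint 11.5×10.5) is included at this height; Subtracting the remaining from the first: starting from the r=5 cylinder, the 11.5×10.5 cube at (9.5, -1.5) misses the remaining region (no effect) — 1 connected region. Overall, the cross-section is a single solid region. The nearest boundary edge runs (4.33, 2.50)→(5.00, 0.00); distance from the point to it = 0.42 mm. The point is inside the cross-section, 0.42 mm from the nearest boundary — within the 2.4 mm shell band (4 × 0.6).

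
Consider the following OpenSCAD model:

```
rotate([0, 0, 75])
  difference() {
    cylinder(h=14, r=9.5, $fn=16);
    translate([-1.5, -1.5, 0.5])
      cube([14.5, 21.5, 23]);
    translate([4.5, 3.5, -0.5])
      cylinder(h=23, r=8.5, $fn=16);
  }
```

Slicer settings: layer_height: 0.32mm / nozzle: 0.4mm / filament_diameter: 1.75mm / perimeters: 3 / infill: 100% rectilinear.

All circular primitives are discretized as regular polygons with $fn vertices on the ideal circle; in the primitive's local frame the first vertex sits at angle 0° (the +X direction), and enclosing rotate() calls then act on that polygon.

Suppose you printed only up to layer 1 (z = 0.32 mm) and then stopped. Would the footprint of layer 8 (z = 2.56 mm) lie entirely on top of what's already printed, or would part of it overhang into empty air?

Compare the two slices. At z = 0.32: the r=9.5 cylinder gives a regular 16-gon of circumradius 9.5 (constant along its height) (area = (16/2)·9.500²·sin(360°/16) = 276.30 mm²); the cube at (-1.5, -1.5) does not reach this height (z outside [0.5, 23.5]); the cylinder at (4.5, 3.5): section is a regular 16-gon, circumradius r=8.5 (area = (16/2)·8.500²·sin(360°/16) = 221.19 mm²); After the difference (first − rest): starting from the r=9.5 cylinder (276.30 mm²), the r=8.5 cylinder at (4.5, 3.5) partially overlaps it — only the 147.64 mm² overlap (of its 221.19 mm²) is removed, clipping the outline — area = 128.66 mm²; (rotated 75° about Z; rotation is an isometry so areas/perimeters/island counts are preserved). At z = 2.56: the r=9.5 cylinder contributes a regular 16-gon of circumradius 9.5 (area = (16/2)·9.500²·sin(360°/16) = 276.30 mm²); the 14.5×21.5 cube at (-1.5, -1.5) contributes its full rectangle (area 311.75 mm²); the cylinder at (4.5, 3.5): section is a regular 16-gon, circumradius r=8.5 (area = (16/2)·8.500²·sin(360°/16) = 221.19 mm²); Taking the first minus the rest: starting from the r=9.5 cylinder (276.30 mm²), the 14.5×21.5 cube at (-1.5, -1.5) partially overlaps it — only the 99.38 mm² overlap (of its 311.75 mm²) is removed, clipping the outline; the r=8.5 cylinder at (4.5, 3.5) partially overlaps it — only the 48.26 mm² overlap (of its 221.19 mm²) is removed, clipping the outline — area = 128.66 mm²; (whole slice rotated 75° about Z — lengths, areas and connectivity unchanged). Checking containment: the cross-section at z = 2.56 is a subset of the cross-section at z = 0.32.

entirely on top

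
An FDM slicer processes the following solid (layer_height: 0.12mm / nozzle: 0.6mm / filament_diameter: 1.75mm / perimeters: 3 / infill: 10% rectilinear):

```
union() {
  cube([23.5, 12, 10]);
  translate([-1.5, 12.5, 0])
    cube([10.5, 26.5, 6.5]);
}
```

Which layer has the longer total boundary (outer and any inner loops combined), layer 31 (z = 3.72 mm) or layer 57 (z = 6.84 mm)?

layer 31 (z = 3.72 mm)

Layer 31 (z = 3.72): the cube (footprint 23.5×12) is included at this height (perimeter 71.00 mm); the 10.5×26.5 cube at (-1.5, 12.5) contributes its full rectangle (perimeter 74.00 mm); Merging all regions: the 2 present regions are separate (no shared area or edge), so areas and boundary lengths simply add and each stays a separate island — boundary = 145.00 mm. So its perimeter = 145.00 mm. Layer 57 (z = 6.84): the 23.5×12 cube contributes its full rectangle (perimeter 71.00 mm); the cube at (-1.5, 12.5) does not reach this height (z outside [0, 6.5]); Combining (union): only the 23.5×12 cube is present, so the union is just that shape — boundary = 71.00 mm. So its perimeter = 71.00 mm. Layer 31 is larger (145.00 vs 71.00 mm).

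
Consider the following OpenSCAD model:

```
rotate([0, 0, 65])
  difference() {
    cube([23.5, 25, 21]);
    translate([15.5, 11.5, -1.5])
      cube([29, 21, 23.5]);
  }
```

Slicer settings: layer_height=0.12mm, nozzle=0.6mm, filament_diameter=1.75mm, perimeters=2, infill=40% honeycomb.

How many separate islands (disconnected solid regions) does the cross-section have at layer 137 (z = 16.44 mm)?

1

At z = 16.44 mm: the cube (footprint 23.5×25) is included at this height; the 29×21 cube at (15.5, 11.5) contributes its full rectangle; Taking the first minus the rest: starting from the 23.5×25 cube, the 29×21 cube at (15.5, 11.5) partially overlaps it — only the 108.00 mm² overlap (of its 609.00 mm²) is removed, clipping the outline — 1 connected region; (whole slice rotated 65° about Z — lengths, areas and connectivity unchanged). Overall, the cross-section is a single solid region. Island count = 1.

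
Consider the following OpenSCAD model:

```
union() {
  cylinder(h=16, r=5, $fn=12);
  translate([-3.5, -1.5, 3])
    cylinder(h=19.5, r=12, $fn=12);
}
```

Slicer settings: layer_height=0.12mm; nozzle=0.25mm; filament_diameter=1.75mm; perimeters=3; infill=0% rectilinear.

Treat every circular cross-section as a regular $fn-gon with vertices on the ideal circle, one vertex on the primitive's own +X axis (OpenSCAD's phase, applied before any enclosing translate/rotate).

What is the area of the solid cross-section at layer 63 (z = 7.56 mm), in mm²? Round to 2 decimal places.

432.00 mm²

At z = 7.56 mm: the r=5 cylinder gives a regular 12-gon of circumradius 5 (constant along its height) (area = (12/2)·5.000²·sin(360°/12) = 75.00 mm²); the r=12 cylinder at (-3.5, -1.5) gives a regular 12-gon of circumradius 12 (constant along its height) (area = (12/2)·12.000²·sin(360°/12) = 432.00 mm²); Combining (union): the r=5 cylinder lies entirely inside the r=12 cylinder at (-3.5, -1.5), so the union is just the r=12 cylinder at (-3.5, -1.5) — area = 432.00 mm². Overall, the cross-section is a single solid region. Net area = 432.00 mm².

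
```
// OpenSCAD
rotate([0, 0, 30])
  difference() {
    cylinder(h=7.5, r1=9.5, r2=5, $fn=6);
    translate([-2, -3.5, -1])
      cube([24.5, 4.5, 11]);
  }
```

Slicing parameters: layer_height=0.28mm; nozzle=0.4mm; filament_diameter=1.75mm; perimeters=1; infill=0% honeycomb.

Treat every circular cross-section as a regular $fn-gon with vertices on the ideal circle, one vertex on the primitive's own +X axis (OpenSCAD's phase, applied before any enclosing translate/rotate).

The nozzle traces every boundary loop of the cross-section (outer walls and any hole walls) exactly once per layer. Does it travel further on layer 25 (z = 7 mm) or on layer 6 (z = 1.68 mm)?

layer 6 (z = 1.68 mm)

Layer 25 (z = 7): the cone: at t=0.933 of its height the radius interpolates to r₁+(r₂−r₁)t = 5.300, giving a regular 6-gon of that circumradius (perimeter = 2·6·5.300·sin(180°/6) = 31.80 mm); the cube at (-2, -3.5) is present — its section is the full 24.5×4.5 rectangle (perimeter 58.00 mm); Taking the first minus the rest: starting from the cone, the 24.5×4.5 cube at (-2, -3.5) partially overlaps it — only the 29.03 mm² overlap (of its 110.25 mm²) is removed, clipping the outline — boundary = 43.11 mm; (whole slice rotated 30° about Z — lengths, areas and connectivity unchanged). So its perimeter = 43.11 mm. Layer 6 (z = 1.68): the cone (r1=9.5→r2=5) has section circumradius 8.492 here — a regular 6-gon (perimeter = 2·6·8.492·sin(180°/6) = 50.95 mm); the cube at (-2, -3.5) (footprint 24.5×4.5) is included at this height (perimeter 58.00 mm); After the difference (first − rest): starting from the cone, the 24.5×4.5 cube at (-2, -3.5) partially overlaps it — only the 43.39 mm² overlap (of its 110.25 mm²) is removed, clipping the outline — boundary = 68.64 mm; (rotated 30° about Z; rotation is an isometry so areas/perimeters/island counts are preserved). So its perimeter = 68.64 mm. Layer 6 is larger (68.64 vs 43.11 mm).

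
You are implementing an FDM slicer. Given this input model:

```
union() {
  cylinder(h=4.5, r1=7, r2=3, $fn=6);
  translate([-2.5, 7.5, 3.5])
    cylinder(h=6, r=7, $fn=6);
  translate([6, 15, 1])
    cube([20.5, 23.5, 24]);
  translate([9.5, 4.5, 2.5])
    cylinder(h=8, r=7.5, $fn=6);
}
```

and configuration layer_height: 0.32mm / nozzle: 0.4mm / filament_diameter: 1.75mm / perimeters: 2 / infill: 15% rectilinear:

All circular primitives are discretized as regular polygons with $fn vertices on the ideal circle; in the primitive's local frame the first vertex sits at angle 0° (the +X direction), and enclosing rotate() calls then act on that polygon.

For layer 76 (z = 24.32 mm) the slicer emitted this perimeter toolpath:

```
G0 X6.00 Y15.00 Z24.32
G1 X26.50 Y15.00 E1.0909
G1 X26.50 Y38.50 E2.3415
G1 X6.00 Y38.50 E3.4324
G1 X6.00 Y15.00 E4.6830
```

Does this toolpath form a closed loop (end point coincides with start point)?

yes

Start point (G0): (6.00, 15.00). End point (last G1): the path returns to the start — closed.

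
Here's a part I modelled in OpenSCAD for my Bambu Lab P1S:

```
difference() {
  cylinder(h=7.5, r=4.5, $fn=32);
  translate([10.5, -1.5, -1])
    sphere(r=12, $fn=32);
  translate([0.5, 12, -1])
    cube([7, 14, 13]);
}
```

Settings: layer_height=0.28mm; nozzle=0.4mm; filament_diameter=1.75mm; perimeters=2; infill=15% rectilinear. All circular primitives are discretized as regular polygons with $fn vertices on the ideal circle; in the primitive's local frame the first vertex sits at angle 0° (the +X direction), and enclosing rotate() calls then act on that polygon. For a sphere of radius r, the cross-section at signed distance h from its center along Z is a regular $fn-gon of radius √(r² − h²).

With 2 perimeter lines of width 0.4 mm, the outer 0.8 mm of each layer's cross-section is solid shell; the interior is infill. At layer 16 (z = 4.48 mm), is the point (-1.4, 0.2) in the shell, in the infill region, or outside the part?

infill

At z = 4.48 mm: the r=4.5 cylinder contributes a regular 32-gon of circumradius 4.5; the r=12 sphere at (10.5, -1.5) contributes a regular 32-gon of circumradius √(12²−5.48²) = 10.676; the 7×14 cube at (0.5, 12) contributes its full rectangle; Taking the first minus the rest: starting from the r=4.5 cylinder, the r=12 sphere at (10.5, -1.5) partially overlaps it — only the 29.07 mm² overlap (of its 355.75 mm²) is removed, clipping the outline; the 7×14 cube at (0.5, 12) misses the remaining region (no effect) — 1 connected region. Overall, the cross-section is a single solid region. The nearest boundary edge runs (0.03, 0.58)→(-0.18, -1.50); distance from the point to it = 1.39 mm. The point is inside the cross-section and 1.39 mm from the nearest boundary — more than the 0.8 mm shell width (2 × 0.4), so it's in the infill interior.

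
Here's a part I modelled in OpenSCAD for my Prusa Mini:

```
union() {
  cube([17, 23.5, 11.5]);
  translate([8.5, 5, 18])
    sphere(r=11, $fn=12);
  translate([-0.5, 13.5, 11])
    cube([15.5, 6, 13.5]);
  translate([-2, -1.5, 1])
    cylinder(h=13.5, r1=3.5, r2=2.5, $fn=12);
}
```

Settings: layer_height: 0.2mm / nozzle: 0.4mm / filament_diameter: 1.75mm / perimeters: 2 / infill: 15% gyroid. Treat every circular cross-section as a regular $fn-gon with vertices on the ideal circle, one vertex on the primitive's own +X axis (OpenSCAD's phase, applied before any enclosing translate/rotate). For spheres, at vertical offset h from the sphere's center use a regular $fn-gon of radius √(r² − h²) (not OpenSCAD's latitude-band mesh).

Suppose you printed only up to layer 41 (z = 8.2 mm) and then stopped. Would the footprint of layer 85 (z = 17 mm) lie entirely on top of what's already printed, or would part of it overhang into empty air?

Compare the two slices. At z = 8.2: the 17×23.5 cube contributes its full rectangle (area 399.50 mm²); the r=11 sphere at (8.5, 5) slices to a regular 12-gon of circumradius 4.996 (√(r²−h²) with h=9.8 from center) (area = (12/2)·4.996²·sin(360°/12) = 74.88 mm²); the cube at (-0.5, 13.5) does not reach this height (z outside [11, 24.5]); the cone at (-2, -1.5) contributes a regular 12-gon of circumradius 2.967 (interpolated between r1=3.5 and r2=2.5 at t=0.533) (area = (12/2)·2.967²·sin(360°/12) = 26.40 mm²); Merging all regions: the regions partially overlap — summed areas 500.78 mm² minus the doubly-counted overlap 75.03 mm² gives 425.75 mm² — area = 425.75 mm². At z = 17: the cube does not reach this height (z outside [0, 11.5]); the r=11 sphere at (8.5, 5) contributes a regular 12-gon of circumradius √(11²−1²) = 10.954 (area = (12/2)·10.954²·sin(360°/12) = 360.00 mm²); the 15.5×6 cube at (-0.5, 13.5) contributes its full rectangle (area 93.00 mm²); the cone at (-2, -1.5) is absent (z outside [1, 14.5]); Taking the union: the regions partially overlap — summed areas 453.00 mm² minus the doubly-counted overlap 19.82 mm² gives 433.18 mm² — area = 433.18 mm². Checking containment: at z = 17 the cross-section extends beyond the z = 8.2 cross-section by about 114.02 mm².

part overhangs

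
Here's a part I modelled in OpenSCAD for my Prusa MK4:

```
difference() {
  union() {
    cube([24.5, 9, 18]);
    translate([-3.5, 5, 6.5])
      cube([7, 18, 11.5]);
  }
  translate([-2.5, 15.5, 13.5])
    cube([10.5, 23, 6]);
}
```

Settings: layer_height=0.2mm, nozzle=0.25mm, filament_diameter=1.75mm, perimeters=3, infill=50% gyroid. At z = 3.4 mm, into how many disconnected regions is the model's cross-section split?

1

At z = 3.4 mm: the cube is present — its section is the full 24.5×9 rectangle; the cube at (-3.5, 5) is absent (z outside [6.5, 18]); Combining (union): only the 24.5×9 cube is present, so the union is just that shape — 1 connected region; the cube at (-2.5, 15.5) does not reach this height (z outside [13.5, 19.5]); After the difference (first − rest): none of the subtracted shapes is present at this height, so the result so far is unchanged — 1 connected region. The result has 1 disconnected region.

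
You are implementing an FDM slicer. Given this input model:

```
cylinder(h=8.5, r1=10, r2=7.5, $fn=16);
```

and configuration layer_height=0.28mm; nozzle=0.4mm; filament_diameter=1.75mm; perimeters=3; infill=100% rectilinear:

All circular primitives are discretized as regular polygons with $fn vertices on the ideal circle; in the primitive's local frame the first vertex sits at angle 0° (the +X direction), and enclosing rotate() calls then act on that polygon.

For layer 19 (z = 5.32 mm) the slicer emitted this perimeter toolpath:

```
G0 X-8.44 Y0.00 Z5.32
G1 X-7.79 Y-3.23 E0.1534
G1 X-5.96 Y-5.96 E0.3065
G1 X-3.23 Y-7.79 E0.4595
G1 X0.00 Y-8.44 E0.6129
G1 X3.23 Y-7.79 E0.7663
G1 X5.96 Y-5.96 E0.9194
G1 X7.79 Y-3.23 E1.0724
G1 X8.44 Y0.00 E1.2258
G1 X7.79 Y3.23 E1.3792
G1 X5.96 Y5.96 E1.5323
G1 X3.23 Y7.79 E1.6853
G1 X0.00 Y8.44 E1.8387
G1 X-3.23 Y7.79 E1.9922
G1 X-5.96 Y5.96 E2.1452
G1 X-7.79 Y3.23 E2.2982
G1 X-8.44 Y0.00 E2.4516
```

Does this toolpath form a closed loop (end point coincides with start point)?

Start point (G0): (-8.44, 0.00). End point (last G1): the path returns to the start — closed.

yes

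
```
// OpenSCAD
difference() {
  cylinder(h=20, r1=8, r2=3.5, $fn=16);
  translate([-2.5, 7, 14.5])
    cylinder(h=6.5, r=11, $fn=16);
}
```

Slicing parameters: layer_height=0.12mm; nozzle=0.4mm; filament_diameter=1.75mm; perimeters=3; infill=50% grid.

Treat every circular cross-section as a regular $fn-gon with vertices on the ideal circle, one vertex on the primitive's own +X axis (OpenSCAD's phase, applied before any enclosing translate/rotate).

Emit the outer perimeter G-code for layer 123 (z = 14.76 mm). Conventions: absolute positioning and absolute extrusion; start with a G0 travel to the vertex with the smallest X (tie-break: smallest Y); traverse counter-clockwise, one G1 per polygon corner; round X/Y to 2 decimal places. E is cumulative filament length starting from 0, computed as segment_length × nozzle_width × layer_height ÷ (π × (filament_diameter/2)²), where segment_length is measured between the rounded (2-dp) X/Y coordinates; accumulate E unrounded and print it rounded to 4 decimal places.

G0 X-2.33 Y-3.97 Z14.76
G1 X-1.79 Y-4.32 E0.0128
G1 X0.00 Y-4.68 E0.0493
G1 X1.79 Y-4.32 E0.0857
G1 X3.31 Y-3.31 E0.1221
G1 X4.32 Y-1.79 E0.1586
G1 X4.41 Y-1.36 E0.1673
G1 X1.71 Y-3.16 E0.2321
G1 X-2.33 Y-3.97 E0.3143

At z = 14.76 mm: the cone: at t=0.738 of its height the radius interpolates to r₁+(r₂−r₁)t = 4.679, giving a regular 16-gon of that circumradius; the r=11 cylinder at (-2.5, 7) gives a regular 16-gon of circumradius 11 (constant along its height); After the difference (first − rest): starting from the cone, the r=11 cylinder at (-2.5, 7) partially overlaps it — only the 60.66 mm² overlap (of its 370.44 mm²) is removed, clipping the outline — 1 connected region. The outline is a single polygon with 8 vertices. Extrusion per mm of travel: 0.4 × 0.12 / (π × 0.875²) = 0.019956. Accumulating E over each segment gives final E = 0.3143.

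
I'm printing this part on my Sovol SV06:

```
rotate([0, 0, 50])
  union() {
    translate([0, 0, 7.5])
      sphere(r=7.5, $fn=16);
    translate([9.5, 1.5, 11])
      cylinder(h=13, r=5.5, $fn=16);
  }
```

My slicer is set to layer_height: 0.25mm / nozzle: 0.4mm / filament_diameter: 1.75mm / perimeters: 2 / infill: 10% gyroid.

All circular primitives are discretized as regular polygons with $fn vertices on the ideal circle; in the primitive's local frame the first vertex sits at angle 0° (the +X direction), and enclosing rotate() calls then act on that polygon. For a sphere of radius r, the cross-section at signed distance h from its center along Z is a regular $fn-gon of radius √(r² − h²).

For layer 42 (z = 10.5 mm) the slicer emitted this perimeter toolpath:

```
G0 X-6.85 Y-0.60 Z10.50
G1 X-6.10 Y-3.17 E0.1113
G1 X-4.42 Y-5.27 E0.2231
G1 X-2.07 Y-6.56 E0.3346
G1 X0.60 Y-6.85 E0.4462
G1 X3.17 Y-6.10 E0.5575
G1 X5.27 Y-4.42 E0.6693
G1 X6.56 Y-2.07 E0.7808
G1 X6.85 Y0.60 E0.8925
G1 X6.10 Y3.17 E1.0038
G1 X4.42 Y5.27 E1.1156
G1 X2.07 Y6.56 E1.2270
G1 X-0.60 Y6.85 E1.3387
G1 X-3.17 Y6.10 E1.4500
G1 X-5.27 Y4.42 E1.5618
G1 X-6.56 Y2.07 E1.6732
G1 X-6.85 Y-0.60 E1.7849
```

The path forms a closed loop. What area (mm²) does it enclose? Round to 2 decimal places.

144.78 mm²

Apply the shoelace formula to the sequence of (X, Y) vertices; enclosed area = 144.78 mm².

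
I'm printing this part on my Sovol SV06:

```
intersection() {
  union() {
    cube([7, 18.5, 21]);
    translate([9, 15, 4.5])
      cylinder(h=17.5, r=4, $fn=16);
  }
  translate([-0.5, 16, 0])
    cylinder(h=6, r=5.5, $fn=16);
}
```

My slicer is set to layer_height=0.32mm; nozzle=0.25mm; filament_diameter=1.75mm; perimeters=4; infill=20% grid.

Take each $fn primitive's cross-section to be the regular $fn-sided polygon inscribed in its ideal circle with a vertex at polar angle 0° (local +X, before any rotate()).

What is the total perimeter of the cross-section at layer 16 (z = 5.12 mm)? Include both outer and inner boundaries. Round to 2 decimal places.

22.91 mm

At z = 5.12 mm: the cube is present — its section is the full 7×18.5 rectangle (perimeter 51.00 mm); the cylinder at (9, 15): section is a regular 16-gon, circumradius r=4 (perimeter = 2·16·4.000·sin(180°/16) = 24.97 mm); Merging all regions: the regions partially overlap (shared area 9.39 mm²), so the edge portions inside another operand are dropped and the merged outline is re-measured after clipping — boundary = 60.97 mm; the r=5.5 cylinder at (-0.5, 16) gives a regular 16-gon of circumradius 5.5 (constant along its height) (perimeter = 2·16·5.500·sin(180°/16) = 34.34 mm); After intersecting: the r=5.5 cylinder at (-0.5, 16) partially overlaps the result so far; clipping to the common part keeps 32.27 mm² — boundary = 22.91 mm. Overall, the cross-section is a single solid region. Total boundary length (outer) = 22.91 mm.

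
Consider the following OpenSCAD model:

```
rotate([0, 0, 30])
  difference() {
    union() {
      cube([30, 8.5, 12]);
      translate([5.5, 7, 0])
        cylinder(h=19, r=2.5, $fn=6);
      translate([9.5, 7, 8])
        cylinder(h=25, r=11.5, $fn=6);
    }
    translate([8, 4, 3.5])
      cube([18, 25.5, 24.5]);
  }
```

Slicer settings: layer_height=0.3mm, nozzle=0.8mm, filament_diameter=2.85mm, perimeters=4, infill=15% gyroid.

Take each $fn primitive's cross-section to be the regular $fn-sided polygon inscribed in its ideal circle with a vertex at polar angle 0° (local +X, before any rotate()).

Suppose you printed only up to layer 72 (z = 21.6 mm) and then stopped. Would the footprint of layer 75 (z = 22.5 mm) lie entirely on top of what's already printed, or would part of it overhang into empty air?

entirely on top

Compare the two slices. At z = 21.6: the cube does not reach this height (z outside [0, 12]); the cylinder at (5.5, 7) is absent (z outside [0, 19]); the cylinder at (9.5, 7): section is a regular 6-gon, circumradius r=11.5 (area = (6/2)·11.500²·sin(360°/6) = 343.60 mm²); Merging all regions: only the r=11.5 cylinder at (9.5, 7) is present, so the union is just that shape — area = 343.60 mm²; the cube at (8, 4) is present — its section is the full 18×25.5 rectangle (area 459.00 mm²); Taking the first minus the rest: starting from the result so far (343.60 mm²), the 18×25.5 cube at (8, 4) partially overlaps it — only the 137.24 mm² overlap (of its 459.00 mm²) is removed, clipping the outline — area = 206.36 mm²; (whole slice rotated 30° about Z — lengths, areas and connectivity unchanged). At z = 22.5: the cube does not reach this height (z outside [0, 12]); the cylinder at (5.5, 7) does not reach this height (z outside [0, 19]); the r=11.5 cylinder at (9.5, 7) contributes a regular 6-gon of circumradius 11.5 (area = (6/2)·11.500²·sin(360°/6) = 343.60 mm²); Taking the union: only the r=11.5 cylinder at (9.5, 7) is present, so the union is just that shape — area = 343.60 mm²; the cube at (8, 4) is present — its section is the full 18×25.5 rectangle (area 459.00 mm²); Taking the first minus the rest: starting from the result so far (343.60 mm²), the 18×25.5 cube at (8, 4) partially overlaps it — only the 137.24 mm² overlap (of its 459.00 mm²) is removed, clipping the outline — area = 206.36 mm²; (whole slice rotated 30° about Z — lengths, areas and connectivity unchanged). Checking containment: the cross-section at z = 22.5 is a subset of the cross-section at z = 21.6.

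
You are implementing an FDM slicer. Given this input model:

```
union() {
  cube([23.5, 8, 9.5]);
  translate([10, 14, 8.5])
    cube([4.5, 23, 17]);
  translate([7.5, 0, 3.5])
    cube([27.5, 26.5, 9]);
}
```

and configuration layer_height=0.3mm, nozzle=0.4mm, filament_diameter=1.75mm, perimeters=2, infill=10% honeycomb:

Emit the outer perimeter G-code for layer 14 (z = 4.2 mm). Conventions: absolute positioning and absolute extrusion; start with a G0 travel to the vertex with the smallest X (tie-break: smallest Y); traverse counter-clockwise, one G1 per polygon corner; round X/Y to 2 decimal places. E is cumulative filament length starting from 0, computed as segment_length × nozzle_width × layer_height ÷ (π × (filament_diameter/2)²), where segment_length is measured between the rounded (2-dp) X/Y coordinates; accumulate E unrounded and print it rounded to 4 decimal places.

G0 X0.00 Y0.00 Z4.20
G1 X35.00 Y0.00 E1.7462
G1 X35.00 Y26.50 E3.0682
G1 X7.50 Y26.50 E4.4402
G1 X7.50 Y8.00 E5.3632
G1 X0.00 Y8.00 E5.7374
G1 X0.00 Y0.00 E6.1365

At z = 4.2 mm: the cube is present — its section is the full 23.5×8 rectangle; the cube at (10, 14) is not intersected at this z (z outside [8.5, 25.5]); the 27.5×26.5 cube at (7.5, 0) contributes its full rectangle; Combining (union): the regions partially overlap (shared area 128.00 mm²), so overlapping operands fuse into one piece — 1 connected region. The outline is a single polygon with 6 vertices. Extrusion per mm of travel: 0.4 × 0.3 / (π × 0.875²) = 0.049890. Accumulating E over each segment gives final E = 6.1365.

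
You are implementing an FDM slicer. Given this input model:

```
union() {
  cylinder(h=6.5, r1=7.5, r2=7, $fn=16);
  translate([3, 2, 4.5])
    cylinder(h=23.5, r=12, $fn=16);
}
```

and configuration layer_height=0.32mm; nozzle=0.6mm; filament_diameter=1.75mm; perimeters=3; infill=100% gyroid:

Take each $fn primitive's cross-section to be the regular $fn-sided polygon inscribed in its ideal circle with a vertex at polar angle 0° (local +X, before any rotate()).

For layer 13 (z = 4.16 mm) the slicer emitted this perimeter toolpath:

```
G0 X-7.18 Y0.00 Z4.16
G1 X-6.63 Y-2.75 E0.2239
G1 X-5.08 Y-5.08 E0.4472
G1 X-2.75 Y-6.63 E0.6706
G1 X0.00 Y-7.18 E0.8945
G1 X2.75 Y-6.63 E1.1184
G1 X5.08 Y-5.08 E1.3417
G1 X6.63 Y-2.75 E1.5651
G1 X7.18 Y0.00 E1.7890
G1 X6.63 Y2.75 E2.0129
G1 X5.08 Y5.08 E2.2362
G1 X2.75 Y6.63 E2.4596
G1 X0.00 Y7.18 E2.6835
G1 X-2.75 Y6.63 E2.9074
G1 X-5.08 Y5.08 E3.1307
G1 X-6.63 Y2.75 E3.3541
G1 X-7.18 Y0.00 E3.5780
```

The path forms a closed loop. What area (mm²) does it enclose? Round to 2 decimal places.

157.82 mm²

Apply the shoelace formula to the sequence of (X, Y) vertices; enclosed area = 157.82 mm².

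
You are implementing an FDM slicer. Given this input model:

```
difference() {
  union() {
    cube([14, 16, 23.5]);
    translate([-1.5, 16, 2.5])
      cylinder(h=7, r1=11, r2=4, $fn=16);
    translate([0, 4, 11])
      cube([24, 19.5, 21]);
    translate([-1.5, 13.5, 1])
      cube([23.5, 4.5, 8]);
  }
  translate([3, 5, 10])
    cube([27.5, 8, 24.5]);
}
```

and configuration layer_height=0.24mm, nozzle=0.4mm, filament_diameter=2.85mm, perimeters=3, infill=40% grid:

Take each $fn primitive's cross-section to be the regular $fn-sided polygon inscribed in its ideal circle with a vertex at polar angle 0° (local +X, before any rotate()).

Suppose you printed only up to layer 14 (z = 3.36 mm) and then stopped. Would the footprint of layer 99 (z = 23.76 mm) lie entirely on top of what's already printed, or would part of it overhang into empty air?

Compare the two slices. At z = 3.36: the cube is present — its section is the full 14×16 rectangle (area 224.00 mm²); the cone at (-1.5, 16) (r1=11→r2=4) has section circumradius 10.140 here — a regular 16-gon (area = (16/2)·10.140²·sin(360°/16) = 314.78 mm²); the cube at (0, 4) is absent (z outside [11, 32]); the 23.5×4.5 cube at (-1.5, 13.5) contributes its full rectangle (area 105.75 mm²); Taking the union: the regions partially overlap — summed areas 644.53 mm² minus the doubly-counted overlap 122.34 mm² gives 522.19 mm² — area = 522.19 mm²; the cube at (3, 5) does not reach this height (z outside [10, 34.5]); Subtracting the remaining from the first: none of the subtracted shapes is present at this height, so the result so far is unchanged — area = 522.19 mm². At z = 23.76: the cube is absent (z outside [0, 23.5]); the cone at (-1.5, 16) is absent (z outside [2.5, 9.5]); the cube at (0, 4) (footprint 24×19.5) is included at this height (area 468.00 mm²); the cube at (-1.5, 13.5) does not reach this height (z outside [1, 9]); Taking the union: only the 24×19.5 cube at (0, 4) is present, so the union is just that shape — area = 468.00 mm²; the cube at (3, 5) is present — its section is the full 27.5×8 rectangle (area 220.00 mm²); Taking the first minus the rest: starting from the result so far (468.00 mm²), the 27.5×8 cube at (3, 5) partially overlaps it — only the 168.00 mm² overlap (of its 220.00 mm²) is removed, clipping the outline — area = 300.00 mm². Checking containment: at z = 23.76 the cross-section extends beyond the z = 3.36 cross-section by about 116.80 mm².

part overhangs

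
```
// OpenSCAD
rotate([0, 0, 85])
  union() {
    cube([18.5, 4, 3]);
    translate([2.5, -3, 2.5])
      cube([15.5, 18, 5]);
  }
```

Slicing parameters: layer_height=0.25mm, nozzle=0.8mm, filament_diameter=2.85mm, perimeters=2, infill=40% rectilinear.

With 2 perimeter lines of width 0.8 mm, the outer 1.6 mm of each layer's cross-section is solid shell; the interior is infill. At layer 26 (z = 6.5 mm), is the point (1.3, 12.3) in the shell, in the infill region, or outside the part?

infill

At z = 6.5 mm: the cube is not intersected at this z (z outside [0, 3]); the 15.5×18 cube at (2.5, -3) contributes its full rectangle; Merging all regions: only the 15.5×18 cube at (2.5, -3) is present, so the union is just that shape — 1 connected region; (rotated 85° about Z; rotation is an isometry so areas/perimeters/island counts are preserved). Overall, the cross-section is a single solid region. Undo the 85° rotation: the query point maps to (12.366, -0.223) in the un-rotated model frame. The nearest boundary edge runs (2.50, -3.00)→(18.00, -3.00); distance from the point to it = 2.78 mm. The point is inside the cross-section and 2.78 mm from the nearest boundary — more than the 1.6 mm shell width (2 × 0.8), so it's in the infill interior.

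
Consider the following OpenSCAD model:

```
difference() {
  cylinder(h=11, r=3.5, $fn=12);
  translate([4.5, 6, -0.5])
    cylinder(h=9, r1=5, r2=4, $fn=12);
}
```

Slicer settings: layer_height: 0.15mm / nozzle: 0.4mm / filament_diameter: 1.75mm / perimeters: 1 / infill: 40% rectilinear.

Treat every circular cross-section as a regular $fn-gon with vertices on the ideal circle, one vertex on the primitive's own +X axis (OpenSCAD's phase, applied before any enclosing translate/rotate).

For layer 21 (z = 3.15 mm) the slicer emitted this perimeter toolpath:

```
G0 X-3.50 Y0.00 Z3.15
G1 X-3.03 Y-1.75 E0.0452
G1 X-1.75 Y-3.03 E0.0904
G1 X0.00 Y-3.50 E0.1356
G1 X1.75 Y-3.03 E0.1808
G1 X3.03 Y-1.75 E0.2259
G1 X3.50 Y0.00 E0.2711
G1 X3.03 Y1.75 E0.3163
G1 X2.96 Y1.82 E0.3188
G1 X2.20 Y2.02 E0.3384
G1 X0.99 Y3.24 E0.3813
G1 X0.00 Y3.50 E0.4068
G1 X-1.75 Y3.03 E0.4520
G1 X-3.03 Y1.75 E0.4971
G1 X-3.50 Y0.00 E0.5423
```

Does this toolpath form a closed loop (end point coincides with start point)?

yes

Start point (G0): (-3.50, 0.00). End point (last G1): the path returns to the start — closed.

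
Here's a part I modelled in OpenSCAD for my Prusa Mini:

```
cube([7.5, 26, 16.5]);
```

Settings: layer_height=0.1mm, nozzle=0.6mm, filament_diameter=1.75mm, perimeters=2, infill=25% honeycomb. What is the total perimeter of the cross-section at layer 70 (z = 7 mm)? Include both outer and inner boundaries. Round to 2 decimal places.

At z = 7 mm: the cube is present — its section is the full 7.5×26 rectangle (perimeter 67.00 mm). Overall, the cross-section is a single solid region. Total boundary length (outer) = 67.00 mm.

67.00 mm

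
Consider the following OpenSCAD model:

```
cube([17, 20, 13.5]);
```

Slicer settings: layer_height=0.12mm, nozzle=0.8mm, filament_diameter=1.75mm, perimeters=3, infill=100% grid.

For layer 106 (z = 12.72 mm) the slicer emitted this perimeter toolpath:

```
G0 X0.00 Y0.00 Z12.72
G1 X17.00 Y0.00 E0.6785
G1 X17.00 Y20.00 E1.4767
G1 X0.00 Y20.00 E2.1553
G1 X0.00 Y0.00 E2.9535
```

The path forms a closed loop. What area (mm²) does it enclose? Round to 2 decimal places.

340.00 mm²

Apply the shoelace formula to the sequence of (X, Y) vertices; enclosed area = 340.00 mm².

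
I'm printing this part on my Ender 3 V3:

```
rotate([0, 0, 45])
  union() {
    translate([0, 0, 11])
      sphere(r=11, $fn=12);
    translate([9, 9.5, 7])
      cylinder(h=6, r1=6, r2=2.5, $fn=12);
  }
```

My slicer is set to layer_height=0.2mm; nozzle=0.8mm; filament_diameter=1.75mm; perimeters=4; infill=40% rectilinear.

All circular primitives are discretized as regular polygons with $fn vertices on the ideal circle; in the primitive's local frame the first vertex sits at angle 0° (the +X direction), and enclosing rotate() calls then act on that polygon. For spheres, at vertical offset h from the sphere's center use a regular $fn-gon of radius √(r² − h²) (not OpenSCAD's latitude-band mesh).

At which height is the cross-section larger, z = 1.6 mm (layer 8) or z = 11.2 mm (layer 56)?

Layer 8 (z = 1.6): the r=11 sphere contributes a regular 12-gon of circumradius √(11²−9.4²) = 5.713 (area = (12/2)·5.713²·sin(360°/12) = 97.92 mm²); the cone at (9, 9.5) does not reach this height (z outside [7, 13]); Merging all regions: only the r=11 sphere is present, so the union is just that shape — area = 97.92 mm²; (rotated 45° about Z; rotation is an isometry so areas/perimeters/island counts are preserved). So its area = 97.92 mm². Layer 56 (z = 11.2): the r=11 sphere contributes a regular 12-gon of circumradius √(11²−0.2²) = 10.998 (area = (12/2)·10.998²·sin(360°/12) = 362.88 mm²); the cone at (9, 9.5) contributes a regular 12-gon of circumradius 3.550 (interpolated between r1=6 and r2=2.5 at t=0.700) (area = (12/2)·3.550²·sin(360°/12) = 37.81 mm²); Taking the union: the regions partially overlap — summed areas 400.69 mm² minus the doubly-counted overlap 3.41 mm² gives 397.27 mm² — area = 397.27 mm²; (whole slice rotated 45° about Z — lengths, areas and connectivity unchanged). So its area = 397.27 mm². Layer 56 is larger (397.27 vs 97.92 mm²).

layer 56 (z = 11.2 mm)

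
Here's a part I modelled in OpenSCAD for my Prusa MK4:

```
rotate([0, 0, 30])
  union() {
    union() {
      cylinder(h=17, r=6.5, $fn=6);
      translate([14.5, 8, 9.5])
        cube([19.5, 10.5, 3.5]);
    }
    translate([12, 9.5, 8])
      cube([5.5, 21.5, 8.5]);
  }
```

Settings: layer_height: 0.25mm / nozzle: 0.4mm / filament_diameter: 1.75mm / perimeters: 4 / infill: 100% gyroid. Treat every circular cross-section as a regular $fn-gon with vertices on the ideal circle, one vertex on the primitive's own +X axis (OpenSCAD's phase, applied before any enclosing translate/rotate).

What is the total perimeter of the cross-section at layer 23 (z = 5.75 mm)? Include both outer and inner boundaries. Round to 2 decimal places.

At z = 5.75 mm: the r=6.5 cylinder contributes a regular 6-gon of circumradius 6.5 (perimeter = 2·6·6.500·sin(180°/6) = 39.00 mm); the cube at (14.5, 8) is absent (z outside [9.5, 13]); Merging all regions: only the r=6.5 cylinder is present, so the union is just that shape — boundary = 39.00 mm; the cube at (12, 9.5) is absent (z outside [8, 16.5]); Combining (union): only the result so far is present, so the union is just that shape — boundary = 39.00 mm; (whole slice rotated 30° about Z — lengths, areas and connectivity unchanged). Overall, the cross-section is a single solid region. Total boundary length (outer) = 39.00 mm.

39.00 mm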